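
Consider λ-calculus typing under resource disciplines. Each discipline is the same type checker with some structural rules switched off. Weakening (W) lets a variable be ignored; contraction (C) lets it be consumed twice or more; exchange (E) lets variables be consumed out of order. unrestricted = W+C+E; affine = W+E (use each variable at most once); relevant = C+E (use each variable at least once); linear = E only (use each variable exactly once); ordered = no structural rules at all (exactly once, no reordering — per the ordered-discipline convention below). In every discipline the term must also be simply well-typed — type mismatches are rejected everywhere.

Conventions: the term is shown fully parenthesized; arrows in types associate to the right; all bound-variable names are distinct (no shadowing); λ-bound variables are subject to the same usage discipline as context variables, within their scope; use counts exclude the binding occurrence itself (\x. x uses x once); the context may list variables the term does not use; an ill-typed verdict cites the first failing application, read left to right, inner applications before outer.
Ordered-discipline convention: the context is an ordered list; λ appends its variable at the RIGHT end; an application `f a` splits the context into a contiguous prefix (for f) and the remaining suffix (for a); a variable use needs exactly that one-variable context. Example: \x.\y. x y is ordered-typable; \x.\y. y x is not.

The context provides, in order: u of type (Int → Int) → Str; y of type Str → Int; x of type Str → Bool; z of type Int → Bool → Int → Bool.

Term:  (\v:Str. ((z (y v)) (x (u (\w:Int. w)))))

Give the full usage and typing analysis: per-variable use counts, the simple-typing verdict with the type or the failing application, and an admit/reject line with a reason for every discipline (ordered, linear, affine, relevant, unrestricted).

usage: u=1, y=1, x=1, z=1, v [bound]=1, w [bound]=1
left-to-right use order: z, y, v, x, u, w
typing: ✓ — Str → Int → Bool
ordered: ✗ — no ordered split (uses run z, y, v, x, u, w)
linear: ✓ — each of u, y, x, z, v, w used exactly once
affine: ✓ — no duplicate uses among u, y, x, z, v, w
relevant: ✓ — every one of u, y, x, z, v, w appears
unrestricted: ✓ — typability at Str → Int → Bool is all that's needed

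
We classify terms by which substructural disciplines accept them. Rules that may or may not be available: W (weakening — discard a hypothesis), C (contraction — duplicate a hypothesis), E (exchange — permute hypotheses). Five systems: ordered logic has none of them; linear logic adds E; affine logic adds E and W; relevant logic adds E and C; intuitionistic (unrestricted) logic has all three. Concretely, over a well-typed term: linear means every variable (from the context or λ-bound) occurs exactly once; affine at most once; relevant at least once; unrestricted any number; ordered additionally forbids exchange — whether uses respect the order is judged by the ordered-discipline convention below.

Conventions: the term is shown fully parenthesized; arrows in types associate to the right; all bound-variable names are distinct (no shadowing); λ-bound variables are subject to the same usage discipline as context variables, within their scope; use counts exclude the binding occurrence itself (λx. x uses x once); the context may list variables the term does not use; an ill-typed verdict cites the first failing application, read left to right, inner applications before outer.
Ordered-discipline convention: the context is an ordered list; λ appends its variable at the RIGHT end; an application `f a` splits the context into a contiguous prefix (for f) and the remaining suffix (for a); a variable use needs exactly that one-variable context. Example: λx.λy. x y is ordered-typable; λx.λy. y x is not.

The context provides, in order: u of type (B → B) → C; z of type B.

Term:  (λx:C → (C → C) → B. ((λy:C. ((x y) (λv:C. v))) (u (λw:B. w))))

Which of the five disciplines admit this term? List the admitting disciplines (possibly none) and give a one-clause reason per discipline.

admitting disciplines: affine, unrestricted
counts: u: 1×; z: 0×; x (bound): 1×; y (bound): 1×; v (bound): 1×; w (bound): 1×
order of uses: x, y, v, u, w
typing: well-typed — term : (C → (C → C) → B) → B
ordered: ✗ — z left unused
linear: ✗ — z left unused
affine: ✓ — no duplicate uses among u, z, x, y, v, w
relevant: ✗ — z left unused
unrestricted: ✓ — type-checks ((C → (C → C) → B) → B) and nothing is barred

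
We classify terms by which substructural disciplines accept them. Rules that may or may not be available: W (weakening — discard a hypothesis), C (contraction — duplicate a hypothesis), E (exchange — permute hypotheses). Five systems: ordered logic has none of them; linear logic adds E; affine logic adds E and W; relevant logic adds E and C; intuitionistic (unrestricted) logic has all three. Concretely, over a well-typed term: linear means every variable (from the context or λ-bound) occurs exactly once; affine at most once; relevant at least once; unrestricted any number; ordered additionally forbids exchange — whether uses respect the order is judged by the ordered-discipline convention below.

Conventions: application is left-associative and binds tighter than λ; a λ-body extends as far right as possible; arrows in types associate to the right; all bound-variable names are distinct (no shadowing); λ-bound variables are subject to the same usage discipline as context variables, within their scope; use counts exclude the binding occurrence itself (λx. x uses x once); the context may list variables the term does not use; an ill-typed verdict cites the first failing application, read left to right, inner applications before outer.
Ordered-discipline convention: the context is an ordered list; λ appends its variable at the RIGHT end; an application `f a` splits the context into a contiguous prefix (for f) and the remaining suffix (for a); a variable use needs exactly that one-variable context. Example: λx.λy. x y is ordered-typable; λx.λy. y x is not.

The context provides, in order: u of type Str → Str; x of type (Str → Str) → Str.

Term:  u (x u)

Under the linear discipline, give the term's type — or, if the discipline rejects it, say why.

not well-typed under linear — uses contraction: u ×2
use counts: u=2, x=1
uses in reading order: u, x, u
typing: ✓ — Str
per-discipline verdicts: ordered ✗ | linear ✗ | affine ✗ | relevant ✓ | unrestricted ✓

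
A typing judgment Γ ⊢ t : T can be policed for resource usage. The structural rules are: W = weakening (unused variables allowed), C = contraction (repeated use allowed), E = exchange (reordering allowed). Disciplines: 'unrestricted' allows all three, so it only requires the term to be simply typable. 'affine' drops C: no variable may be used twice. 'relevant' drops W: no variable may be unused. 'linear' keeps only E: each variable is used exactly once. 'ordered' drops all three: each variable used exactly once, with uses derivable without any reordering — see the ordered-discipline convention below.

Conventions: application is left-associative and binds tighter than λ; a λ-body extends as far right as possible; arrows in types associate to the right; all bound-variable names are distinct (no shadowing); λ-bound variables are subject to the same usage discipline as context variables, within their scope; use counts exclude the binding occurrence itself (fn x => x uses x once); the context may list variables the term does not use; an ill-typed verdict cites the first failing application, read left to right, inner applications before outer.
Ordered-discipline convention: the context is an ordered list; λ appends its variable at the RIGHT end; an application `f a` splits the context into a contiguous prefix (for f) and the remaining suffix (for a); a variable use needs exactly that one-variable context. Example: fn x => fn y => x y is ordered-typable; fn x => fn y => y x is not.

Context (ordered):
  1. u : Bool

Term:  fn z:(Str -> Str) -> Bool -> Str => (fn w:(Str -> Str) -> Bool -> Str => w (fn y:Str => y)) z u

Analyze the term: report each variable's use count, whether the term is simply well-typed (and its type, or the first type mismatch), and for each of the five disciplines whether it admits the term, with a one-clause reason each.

usage: u ×1; z [bound] ×1; w [bound] ×1; y [bound] ×1
order of uses: w, y, z, u
typing: ✓ — ((Str -> Str) -> Bool -> Str) -> Str
ordered: ✗, use order w, y, z, u needs exchange
linear: ✓, each of u, z, w, y used exactly once
affine: ✓, none of u, z, w, y used more than once
relevant: ✓, none of u, z, w, y goes unused
unrestricted: ✓, well-typed at ((Str -> Str) -> Bool -> Str) -> Str; no restrictions here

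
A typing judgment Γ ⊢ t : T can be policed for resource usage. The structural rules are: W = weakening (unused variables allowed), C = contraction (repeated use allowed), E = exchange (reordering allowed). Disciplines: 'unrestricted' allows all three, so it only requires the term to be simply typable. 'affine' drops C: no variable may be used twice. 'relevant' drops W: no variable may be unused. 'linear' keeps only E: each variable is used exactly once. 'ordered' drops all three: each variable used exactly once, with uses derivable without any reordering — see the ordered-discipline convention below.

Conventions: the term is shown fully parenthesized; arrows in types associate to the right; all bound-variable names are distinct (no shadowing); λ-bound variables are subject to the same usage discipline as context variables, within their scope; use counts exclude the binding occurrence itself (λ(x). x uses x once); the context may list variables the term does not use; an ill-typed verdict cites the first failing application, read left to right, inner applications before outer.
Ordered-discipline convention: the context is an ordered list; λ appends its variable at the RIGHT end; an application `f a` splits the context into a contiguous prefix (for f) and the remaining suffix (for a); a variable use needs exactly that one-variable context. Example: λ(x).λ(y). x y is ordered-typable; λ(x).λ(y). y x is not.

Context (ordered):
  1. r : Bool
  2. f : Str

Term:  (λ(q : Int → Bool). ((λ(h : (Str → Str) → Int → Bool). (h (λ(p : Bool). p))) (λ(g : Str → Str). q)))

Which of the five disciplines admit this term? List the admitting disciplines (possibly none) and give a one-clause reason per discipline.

admitting disciplines: none
use counts: r: 0, f: 0, q (λ-bound): 1, h (λ-bound): 1, p (λ-bound): 1, g (λ-bound): 0
order of uses: h, p, q
typing: ill-typed: an argument Bool → Bool mismatches the expected Str → Str
ordered: ✗, not simply typable
linear: ✗, fails simple typing
affine: ✗, a type mismatch blocks all five
relevant: ✗, the type mismatch rejects it
unrestricted: ✗, not simply typable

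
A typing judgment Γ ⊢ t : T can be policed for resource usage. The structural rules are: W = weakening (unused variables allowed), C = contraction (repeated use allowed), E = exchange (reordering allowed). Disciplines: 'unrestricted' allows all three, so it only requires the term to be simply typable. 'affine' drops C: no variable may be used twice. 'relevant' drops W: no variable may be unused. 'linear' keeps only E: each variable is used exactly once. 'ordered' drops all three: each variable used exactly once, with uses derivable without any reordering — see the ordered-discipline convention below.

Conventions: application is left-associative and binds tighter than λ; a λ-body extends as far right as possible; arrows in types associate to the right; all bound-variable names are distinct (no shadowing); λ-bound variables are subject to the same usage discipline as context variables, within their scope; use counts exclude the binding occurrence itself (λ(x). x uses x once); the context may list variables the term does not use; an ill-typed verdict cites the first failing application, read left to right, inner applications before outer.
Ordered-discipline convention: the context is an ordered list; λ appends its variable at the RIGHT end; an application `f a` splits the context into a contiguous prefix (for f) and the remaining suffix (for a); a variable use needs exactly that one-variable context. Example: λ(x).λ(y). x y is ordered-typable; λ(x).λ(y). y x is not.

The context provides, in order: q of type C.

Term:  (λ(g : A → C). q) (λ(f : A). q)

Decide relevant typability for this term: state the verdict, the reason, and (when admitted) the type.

no — unused: g, f — weakening required
counts: q: 2×; g (λ-bound): 0×; f (λ-bound): 0×
use order (left to right): q, q
typing: ✓ — C
summary: ordered ✗, linear ✗, affine ✗, relevant ✗, unrestricted ✓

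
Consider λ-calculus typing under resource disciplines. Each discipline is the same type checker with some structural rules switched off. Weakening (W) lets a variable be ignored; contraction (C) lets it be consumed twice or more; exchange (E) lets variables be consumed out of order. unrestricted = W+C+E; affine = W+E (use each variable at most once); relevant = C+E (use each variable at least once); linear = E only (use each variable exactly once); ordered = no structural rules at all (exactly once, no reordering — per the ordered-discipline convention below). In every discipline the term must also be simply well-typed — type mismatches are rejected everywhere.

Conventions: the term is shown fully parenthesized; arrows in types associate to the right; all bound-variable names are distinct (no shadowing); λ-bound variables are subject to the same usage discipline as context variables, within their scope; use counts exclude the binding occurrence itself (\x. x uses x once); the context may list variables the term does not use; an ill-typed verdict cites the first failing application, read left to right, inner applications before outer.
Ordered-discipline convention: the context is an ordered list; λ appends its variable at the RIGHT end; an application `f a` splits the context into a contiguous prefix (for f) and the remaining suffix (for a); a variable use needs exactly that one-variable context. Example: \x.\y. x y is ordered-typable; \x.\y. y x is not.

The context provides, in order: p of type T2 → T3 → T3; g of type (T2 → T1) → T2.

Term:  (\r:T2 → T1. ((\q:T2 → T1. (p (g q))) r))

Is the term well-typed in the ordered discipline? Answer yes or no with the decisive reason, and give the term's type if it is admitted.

yes — p, g, r, q: once each, no exchange needed; term : (T2 → T1) → T3 → T3
use counts: p: 1, g: 1, r [bound]: 1, q [bound]: 1
order of uses: p, g, q, r
typing: well-typed at (T2 → T1) → T3 → T3
across the five disciplines: ordered ✓, linear ✓, affine ✓, relevant ✓, unrestricted ✓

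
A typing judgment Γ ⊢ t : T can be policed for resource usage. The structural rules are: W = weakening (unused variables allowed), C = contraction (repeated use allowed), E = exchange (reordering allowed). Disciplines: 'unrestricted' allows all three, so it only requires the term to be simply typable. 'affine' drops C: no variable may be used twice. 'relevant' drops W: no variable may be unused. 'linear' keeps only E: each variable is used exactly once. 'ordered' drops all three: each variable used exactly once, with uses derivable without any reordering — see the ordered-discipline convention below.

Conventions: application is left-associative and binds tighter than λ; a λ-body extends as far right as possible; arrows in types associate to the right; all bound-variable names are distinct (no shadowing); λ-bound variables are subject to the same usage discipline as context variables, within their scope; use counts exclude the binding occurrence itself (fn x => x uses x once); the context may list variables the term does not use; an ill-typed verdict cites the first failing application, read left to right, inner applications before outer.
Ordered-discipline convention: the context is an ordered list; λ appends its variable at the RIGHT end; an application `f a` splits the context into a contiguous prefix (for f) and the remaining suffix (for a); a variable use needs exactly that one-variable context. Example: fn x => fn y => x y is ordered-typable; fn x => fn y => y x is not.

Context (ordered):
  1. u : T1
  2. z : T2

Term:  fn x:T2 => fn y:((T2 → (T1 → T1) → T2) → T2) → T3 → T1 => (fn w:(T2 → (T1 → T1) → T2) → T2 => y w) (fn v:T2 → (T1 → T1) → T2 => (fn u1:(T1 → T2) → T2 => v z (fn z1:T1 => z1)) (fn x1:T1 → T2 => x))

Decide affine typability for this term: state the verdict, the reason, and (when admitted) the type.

yes — u, z, x, y, w, v, u1, z1, x1: no repeats, contraction unneeded; term : T2 → (((T2 → (T1 → T1) → T2) → T2) → T3 → T1) → T3 → T1
variable uses: u: 0, z: 1, x (λ-bound): 1, y (λ-bound): 1, w (λ-bound): 1, v (λ-bound): 1, u1 (λ-bound): 0, z1 (λ-bound): 1, x1 (λ-bound): 0
uses in reading order: y, w, v, z, z1, x
typing: the term checks, with type T2 → (((T2 → (T1 → T1) → T2) → T2) → T3 → T1) → T3 → T1
across the five disciplines: ordered ✗, linear ✗, affine ✓, relevant ✗, unrestricted ✓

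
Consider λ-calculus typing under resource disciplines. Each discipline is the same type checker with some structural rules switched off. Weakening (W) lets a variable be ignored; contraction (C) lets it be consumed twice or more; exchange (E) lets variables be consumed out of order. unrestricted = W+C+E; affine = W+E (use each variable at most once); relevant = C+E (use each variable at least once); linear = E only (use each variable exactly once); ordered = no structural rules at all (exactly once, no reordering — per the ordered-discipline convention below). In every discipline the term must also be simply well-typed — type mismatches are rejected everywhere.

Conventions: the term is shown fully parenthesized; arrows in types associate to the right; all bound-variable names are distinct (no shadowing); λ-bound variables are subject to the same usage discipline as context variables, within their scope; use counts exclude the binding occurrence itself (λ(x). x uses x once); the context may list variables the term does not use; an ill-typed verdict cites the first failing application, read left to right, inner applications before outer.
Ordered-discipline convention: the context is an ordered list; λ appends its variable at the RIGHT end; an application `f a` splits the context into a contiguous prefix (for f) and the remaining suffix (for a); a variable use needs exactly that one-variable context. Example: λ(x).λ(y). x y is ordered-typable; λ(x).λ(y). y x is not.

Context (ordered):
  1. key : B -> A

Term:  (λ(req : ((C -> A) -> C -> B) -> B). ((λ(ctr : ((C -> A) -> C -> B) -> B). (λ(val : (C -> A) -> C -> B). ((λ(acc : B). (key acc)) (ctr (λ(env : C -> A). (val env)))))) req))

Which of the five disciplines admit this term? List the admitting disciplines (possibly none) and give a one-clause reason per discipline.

admitted by: ordered, linear, affine, relevant, unrestricted
use counts: key=1; req (λ-bound)=1; ctr (λ-bound)=1; val (λ-bound)=1; acc (λ-bound)=1; env (λ-bound)=1
left-to-right use order: key, acc, ctr, val, env, req
typing: the term checks, with type (((C -> A) -> C -> B) -> B) -> ((C -> A) -> C -> B) -> A
ordered: ✓ — single-use (key, req, ctr, val, acc, env), ordered derivation ok
linear: ✓ — single use per variable (key, req, ctr, val, acc, env)
affine: ✓ — key, req, ctr, val, acc, env: no repeats, contraction unneeded
relevant: ✓ — at least one use each (key, req, ctr, val, acc, env)
unrestricted: ✓ — typability at (((C -> A) -> C -> B) -> B) -> ((C -> A) -> C -> B) -> A is all that's needed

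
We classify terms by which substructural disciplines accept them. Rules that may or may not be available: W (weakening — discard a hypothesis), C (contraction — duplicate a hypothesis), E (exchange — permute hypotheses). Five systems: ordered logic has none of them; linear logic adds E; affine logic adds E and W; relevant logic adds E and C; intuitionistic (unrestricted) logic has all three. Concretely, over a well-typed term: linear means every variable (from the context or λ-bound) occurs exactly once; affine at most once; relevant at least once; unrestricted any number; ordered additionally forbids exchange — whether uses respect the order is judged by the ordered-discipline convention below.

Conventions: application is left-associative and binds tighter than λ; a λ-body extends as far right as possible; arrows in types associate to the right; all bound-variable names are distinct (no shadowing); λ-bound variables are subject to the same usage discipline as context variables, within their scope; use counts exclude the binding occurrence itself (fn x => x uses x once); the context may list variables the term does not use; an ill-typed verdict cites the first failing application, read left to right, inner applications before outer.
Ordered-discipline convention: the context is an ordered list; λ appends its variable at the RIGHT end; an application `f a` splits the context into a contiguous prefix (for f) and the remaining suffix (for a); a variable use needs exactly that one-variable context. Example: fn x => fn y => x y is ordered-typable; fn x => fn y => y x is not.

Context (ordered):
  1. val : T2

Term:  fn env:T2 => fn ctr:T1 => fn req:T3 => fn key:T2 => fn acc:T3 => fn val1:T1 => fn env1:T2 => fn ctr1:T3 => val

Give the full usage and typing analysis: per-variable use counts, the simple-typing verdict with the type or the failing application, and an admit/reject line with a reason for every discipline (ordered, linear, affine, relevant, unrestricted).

variable uses: val: 1; env (bound): 0; ctr (bound): 0; req (bound): 0; key (bound): 0; acc (bound): 0; val1 (bound): 0; env1 (bound): 0; ctr1 (bound): 0
uses in reading order: val
typing: well-typed — term : T2 -> T1 -> T3 -> T2 -> T3 -> T1 -> T2 -> T3 -> T2
ordered: ✗ — unused: env, ctr, req, key, acc, val1, env1, ctr1 — weakening required
linear: ✗ — unused: env, ctr, req, key, acc, val1, env1, ctr1 — weakening required
affine: ✓ — val, env, ctr, req, key, acc, val1, env1, ctr1: no repeats, contraction unneeded
relevant: ✗ — unused: env, ctr, req, key, acc, val1, env1, ctr1 — weakening required
unrestricted: ✓ — well-typed at T2 -> T1 -> T3 -> T2 -> T3 -> T1 -> T2 -> T3 -> T2; no restrictions here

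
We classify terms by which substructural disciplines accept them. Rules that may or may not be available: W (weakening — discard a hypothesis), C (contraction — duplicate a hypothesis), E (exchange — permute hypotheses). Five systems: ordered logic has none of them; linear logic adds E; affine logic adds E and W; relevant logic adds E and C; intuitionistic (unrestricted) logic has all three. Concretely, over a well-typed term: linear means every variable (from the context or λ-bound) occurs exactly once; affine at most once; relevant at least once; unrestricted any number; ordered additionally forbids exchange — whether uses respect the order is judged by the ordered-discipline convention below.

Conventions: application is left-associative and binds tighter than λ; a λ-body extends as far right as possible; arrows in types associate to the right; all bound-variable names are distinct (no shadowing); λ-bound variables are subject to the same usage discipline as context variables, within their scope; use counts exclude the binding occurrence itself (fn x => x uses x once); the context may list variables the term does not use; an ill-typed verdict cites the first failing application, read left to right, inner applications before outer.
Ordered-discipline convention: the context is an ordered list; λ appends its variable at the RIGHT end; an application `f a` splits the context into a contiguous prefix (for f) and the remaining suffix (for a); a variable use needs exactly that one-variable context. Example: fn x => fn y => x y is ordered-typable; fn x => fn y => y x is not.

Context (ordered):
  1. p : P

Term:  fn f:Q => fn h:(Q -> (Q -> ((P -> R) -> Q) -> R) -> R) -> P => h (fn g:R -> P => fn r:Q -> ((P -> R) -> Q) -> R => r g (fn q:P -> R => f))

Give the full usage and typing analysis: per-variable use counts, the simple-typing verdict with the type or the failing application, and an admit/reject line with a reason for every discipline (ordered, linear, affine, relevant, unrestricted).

usage: p ×0, f (λ-bound) ×1, h (λ-bound) ×1, g (λ-bound) ×1, r (λ-bound) ×1, q (λ-bound) ×0
uses in reading order: h, r, g, f
typing: ill-typed: argument of type R -> P where Q is required
ordered: ✗ — a type mismatch blocks all five
linear: ✗ — the type mismatch rejects it
affine: ✗ — not simply typable
relevant: ✗ — fails simple typing
unrestricted: ✗ — a type mismatch blocks all five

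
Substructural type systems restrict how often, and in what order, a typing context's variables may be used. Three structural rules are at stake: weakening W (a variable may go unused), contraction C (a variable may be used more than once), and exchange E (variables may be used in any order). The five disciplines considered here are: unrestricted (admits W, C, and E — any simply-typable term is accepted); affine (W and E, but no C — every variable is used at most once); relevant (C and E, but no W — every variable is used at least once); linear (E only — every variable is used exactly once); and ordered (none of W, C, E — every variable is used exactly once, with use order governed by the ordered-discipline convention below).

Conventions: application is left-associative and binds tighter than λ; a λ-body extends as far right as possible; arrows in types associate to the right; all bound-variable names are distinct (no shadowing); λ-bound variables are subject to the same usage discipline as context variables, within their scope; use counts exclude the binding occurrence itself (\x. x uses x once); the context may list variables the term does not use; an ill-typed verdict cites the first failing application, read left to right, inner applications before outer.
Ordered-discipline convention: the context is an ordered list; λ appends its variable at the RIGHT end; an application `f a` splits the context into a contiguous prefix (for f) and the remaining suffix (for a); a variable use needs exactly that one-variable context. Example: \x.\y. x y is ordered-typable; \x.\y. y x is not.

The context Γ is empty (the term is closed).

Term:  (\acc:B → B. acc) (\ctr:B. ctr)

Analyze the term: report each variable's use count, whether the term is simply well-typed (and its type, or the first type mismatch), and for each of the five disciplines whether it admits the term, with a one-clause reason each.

usage: acc (λ-bound): 1×; ctr (λ-bound): 1×
use order (left to right): acc, ctr
typing: well-typed — term : B → B
ordered: ✓, single-use (acc, ctr), ordered derivation ok
linear: ✓, each of acc, ctr used exactly once
affine: ✓, no duplicate uses among acc, ctr
relevant: ✓, acc, ctr: all used, weakening unneeded
unrestricted: ✓, type-checks (B → B) and nothing is barred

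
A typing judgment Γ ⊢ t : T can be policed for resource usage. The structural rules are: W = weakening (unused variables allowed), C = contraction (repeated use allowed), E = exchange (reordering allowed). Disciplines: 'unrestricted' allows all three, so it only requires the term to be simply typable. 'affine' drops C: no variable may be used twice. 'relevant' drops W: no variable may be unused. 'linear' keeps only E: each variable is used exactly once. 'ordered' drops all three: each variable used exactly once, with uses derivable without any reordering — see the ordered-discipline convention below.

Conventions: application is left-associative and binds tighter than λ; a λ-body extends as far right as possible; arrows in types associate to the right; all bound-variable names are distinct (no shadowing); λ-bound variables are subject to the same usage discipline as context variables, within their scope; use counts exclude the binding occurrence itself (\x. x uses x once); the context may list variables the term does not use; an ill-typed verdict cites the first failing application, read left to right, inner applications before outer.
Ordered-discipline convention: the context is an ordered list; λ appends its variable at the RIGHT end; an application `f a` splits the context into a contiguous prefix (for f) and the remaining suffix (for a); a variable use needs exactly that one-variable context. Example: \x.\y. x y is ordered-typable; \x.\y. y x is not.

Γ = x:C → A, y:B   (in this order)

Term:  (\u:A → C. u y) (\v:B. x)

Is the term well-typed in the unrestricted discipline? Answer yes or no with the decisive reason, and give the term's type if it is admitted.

no — not simply typable
variable uses: x: 1×, y: 1×, u [bound]: 1×, v [bound]: 0×
left-to-right use order: u, y, x
typing: ill-typed: a function awaiting A gets B
per-discipline verdicts: ordered ✗ · linear ✗ · affine ✗ · relevant ✗ · unrestricted ✗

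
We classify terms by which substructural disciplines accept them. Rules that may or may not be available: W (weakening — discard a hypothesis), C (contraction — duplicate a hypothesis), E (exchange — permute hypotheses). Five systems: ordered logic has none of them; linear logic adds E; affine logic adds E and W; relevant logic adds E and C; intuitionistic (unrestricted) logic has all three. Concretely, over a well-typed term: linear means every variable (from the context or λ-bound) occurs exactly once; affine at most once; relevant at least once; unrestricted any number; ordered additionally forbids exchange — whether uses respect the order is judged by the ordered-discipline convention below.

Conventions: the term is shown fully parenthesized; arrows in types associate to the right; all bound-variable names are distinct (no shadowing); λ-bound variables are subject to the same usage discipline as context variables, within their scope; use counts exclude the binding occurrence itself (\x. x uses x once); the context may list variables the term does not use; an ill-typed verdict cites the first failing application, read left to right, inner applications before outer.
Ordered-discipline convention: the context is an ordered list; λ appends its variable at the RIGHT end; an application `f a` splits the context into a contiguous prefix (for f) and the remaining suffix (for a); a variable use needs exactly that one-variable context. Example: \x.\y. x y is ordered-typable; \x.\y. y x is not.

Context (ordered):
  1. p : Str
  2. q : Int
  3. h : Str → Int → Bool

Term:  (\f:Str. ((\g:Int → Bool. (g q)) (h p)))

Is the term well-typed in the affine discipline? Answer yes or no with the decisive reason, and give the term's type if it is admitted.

yes — none of p, q, h, f, g used more than once; term : Str → Bool
use counts: p=1; q=1; h=1; f (bound)=0; g (bound)=1
use order (left to right): g, q, h, p
typing: the term checks, with type Str → Bool
per-discipline verdicts: ordered ✗ | linear ✗ | affine ✓ | relevant ✗ | unrestricted ✓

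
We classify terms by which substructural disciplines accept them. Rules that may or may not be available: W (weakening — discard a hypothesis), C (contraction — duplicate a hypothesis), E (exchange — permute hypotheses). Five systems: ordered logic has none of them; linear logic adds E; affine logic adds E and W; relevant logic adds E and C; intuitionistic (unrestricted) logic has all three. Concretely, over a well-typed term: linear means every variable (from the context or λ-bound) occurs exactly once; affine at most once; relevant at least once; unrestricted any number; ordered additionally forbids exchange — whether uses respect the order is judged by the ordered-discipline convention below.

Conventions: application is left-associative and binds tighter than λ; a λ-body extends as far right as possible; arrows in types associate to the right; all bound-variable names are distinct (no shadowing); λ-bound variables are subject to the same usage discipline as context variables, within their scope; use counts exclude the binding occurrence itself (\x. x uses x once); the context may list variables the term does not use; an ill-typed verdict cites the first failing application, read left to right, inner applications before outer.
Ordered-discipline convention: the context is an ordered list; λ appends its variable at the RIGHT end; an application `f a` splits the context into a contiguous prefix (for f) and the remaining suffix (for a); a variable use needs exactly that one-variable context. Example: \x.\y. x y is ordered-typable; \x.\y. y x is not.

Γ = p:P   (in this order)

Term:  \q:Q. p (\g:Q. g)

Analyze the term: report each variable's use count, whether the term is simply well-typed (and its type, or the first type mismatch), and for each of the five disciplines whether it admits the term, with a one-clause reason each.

counts: p ×1, q [bound] ×0, g [bound] ×1
uses in reading order: p, g
typing: ill-typed: can't apply a value of type P
ordered ✗ (not simply typable)
linear ✗ (fails simple typing)
affine ✗ (a type mismatch blocks all five)
relevant ✗ (the type mismatch rejects it)
unrestricted ✗ (not simply typable)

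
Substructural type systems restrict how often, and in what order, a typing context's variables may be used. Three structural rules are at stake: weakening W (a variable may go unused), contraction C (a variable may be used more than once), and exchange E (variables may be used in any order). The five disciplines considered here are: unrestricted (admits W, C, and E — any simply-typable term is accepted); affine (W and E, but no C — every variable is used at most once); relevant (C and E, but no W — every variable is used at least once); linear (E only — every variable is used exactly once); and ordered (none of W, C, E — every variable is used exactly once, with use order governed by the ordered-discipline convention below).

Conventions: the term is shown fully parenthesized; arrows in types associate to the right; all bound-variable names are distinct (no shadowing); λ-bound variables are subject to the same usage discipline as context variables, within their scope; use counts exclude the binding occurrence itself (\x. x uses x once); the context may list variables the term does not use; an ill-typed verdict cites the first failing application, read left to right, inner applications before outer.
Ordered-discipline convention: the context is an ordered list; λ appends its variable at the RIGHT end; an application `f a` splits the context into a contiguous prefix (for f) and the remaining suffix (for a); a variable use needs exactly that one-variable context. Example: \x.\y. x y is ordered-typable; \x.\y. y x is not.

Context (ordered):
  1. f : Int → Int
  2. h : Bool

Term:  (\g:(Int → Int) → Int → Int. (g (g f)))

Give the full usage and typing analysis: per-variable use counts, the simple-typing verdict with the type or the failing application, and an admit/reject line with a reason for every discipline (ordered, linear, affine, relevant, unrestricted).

variable uses: f: 1; h: 0; g (bound): 2
uses in reading order: g, g, f
typing: ✓ — ((Int → Int) → Int → Int) → Int → Int
ordered: ✗ — uses contraction: g ×2; h left unused
linear: ✗ — uses contraction: g ×2; h left unused
affine: ✗ — uses contraction: g ×2
relevant: ✗ — h left unused
unrestricted: ✓ — typability at ((Int → Int) → Int → Int) → Int → Int is all that's needed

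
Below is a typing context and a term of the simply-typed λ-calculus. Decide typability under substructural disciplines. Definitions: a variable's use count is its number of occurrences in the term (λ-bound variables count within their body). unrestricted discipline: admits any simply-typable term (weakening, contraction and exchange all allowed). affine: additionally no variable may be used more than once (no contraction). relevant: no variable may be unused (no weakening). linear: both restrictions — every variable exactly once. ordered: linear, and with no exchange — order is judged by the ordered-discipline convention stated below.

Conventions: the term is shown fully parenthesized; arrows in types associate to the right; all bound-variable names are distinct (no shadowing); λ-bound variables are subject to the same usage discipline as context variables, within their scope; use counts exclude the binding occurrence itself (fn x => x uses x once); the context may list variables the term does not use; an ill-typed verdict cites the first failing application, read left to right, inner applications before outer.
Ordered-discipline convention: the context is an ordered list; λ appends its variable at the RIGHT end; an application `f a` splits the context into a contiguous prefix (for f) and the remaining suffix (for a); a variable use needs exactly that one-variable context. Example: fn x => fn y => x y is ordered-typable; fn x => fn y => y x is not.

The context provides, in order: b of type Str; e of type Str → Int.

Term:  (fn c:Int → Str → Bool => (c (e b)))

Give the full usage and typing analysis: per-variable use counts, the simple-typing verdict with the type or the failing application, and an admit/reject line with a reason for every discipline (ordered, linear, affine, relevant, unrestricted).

variable uses: b=1; e=1; c [bound]=1
use order (left to right): c, e, b
typing: the term checks, with type (Int → Str → Bool) → Str → Bool
ordered: ✗, no ordered split (uses run c, e, b)
linear: ✓, each of b, e, c used exactly once
affine: ✓, no duplicate uses among b, e, c
relevant: ✓, b, e, c: all used, weakening unneeded
unrestricted: ✓, well-typed at (Int → Str → Bool) → Str → Bool; no restrictions here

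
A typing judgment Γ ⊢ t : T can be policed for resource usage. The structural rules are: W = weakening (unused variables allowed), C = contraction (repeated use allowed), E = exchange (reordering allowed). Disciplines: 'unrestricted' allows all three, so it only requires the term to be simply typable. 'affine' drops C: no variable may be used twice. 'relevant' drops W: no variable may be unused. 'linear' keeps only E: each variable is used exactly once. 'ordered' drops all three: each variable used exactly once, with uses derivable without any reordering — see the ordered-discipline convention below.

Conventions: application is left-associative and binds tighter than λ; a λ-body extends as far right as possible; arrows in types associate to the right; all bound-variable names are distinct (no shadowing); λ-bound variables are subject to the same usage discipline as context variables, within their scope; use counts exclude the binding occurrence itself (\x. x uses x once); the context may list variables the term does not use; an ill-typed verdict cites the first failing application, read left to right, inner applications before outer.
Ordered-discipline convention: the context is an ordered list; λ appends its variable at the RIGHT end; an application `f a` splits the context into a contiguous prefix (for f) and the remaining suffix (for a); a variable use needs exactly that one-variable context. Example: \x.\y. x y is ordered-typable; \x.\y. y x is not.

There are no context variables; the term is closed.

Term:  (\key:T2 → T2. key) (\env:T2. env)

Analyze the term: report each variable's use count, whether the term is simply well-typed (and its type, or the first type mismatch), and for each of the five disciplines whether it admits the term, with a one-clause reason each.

counts: key (λ-bound): 1×, env (λ-bound): 1×
left-to-right use order: key, env
typing: ✓ — T2 → T2
ordered ✓ (key, env: once each, no exchange needed)
linear ✓ (exactly-once usage across key, env)
affine ✓ (at most one use each (key, env))
relevant ✓ (key, env: all used, weakening unneeded)
unrestricted ✓ (type-checks (T2 → T2) and nothing is barred)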